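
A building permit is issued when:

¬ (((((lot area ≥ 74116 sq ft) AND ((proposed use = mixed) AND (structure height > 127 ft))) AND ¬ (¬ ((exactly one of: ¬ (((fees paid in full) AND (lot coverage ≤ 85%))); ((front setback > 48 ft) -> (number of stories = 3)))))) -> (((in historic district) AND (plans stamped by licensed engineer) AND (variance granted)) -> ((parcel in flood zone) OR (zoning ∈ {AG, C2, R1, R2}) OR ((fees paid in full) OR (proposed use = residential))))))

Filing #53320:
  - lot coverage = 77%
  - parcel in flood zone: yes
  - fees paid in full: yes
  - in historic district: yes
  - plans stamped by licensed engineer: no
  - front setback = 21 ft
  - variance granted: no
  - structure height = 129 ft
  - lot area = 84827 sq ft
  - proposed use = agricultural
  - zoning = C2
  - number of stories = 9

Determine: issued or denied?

Atomic conditions:
  lot area ≥ 74116 sq ft: 84827 ≥ 74116 is true
  proposed use = mixed: agricultural == mixed is false
  structure height > 127 ft: 129 > 127 is true
  fees paid in full: yes → true
  lot coverage ≤ 85%: 77 ≤ 85 is true
  front setback > 48 ft: 21 > 48 is false
  number of stories = 3: 9 == 3 is false
  in historic district: yes → true
  plans stamped by licensed engineer: no → false
  variance granted: no → false
  parcel in flood zone: yes → true
  zoning ∈ {AG, C2, R1, R2}: C2 is in the set → true
  proposed use = residential: agricultural == residential is false
Combine:
[1.1.1.2] false AND true = false
[1.1.1] true AND false = false
[1.1.2.1.1.1.1] true AND true = true
[1.1.2.1.1.1] NOT true = false
[1.1.2.1.1.2] false → false (antecedent false ⇒ implication holds) = true
[1.1.2.1.1] exactly-one(false, true) = true
[1.1.2.1] NOT true = false
[1.1.2] NOT false = true
[1.1] false AND true = false
[1.2.1] true AND false AND false = false
[1.2.2.3] true OR false = true
[1.2.2] true OR true OR true = true
[1.2] false → true (antecedent false ⇒ implication holds) = true
[1] false → true (antecedent false ⇒ implication holds) = true
[root] NOT true = false
Overall: false → denied

Denied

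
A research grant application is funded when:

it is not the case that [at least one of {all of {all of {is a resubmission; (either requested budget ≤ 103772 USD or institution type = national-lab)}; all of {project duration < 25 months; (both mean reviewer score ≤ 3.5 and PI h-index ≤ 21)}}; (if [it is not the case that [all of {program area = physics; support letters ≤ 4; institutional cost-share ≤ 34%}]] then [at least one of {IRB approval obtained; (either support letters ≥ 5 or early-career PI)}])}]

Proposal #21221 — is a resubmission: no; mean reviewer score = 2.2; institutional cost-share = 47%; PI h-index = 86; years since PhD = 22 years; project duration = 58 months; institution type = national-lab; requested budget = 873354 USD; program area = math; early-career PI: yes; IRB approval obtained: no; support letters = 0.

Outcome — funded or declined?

Declined

Atomic conditions:
  is a resubmission: no → false
  requested budget ≤ 103772 USD: 873354 ≤ 103772 is false
  institution type = national-lab: national-lab == national-lab is true
  project duration < 25 months: 58 < 25 is false
  mean reviewer score ≤ 3.5: 2.2 ≤ 3.5 is true
  PI h-index ≤ 21: 86 ≤ 21 is false
  program area = physics: math == physics is false
  support letters ≤ 4: 0 ≤ 4 is true
  institutional cost-share ≤ 34%: 47 ≤ 34 is false
  IRB approval obtained: no → false
  support letters ≥ 5: 0 ≥ 5 is false
  early-career PI: yes → true
Combine:
[1.1.1.2] false OR true = true
[1.1.1] false AND true = false
[1.1.2.2] true AND false = false
[1.1.2] false AND false = false
[1.1] false AND false = false
[1.2.1.1] false AND true AND false = false
[1.2.1] NOT false = true
[1.2.2.2] false OR true = true
[1.2.2] false OR true = true
[1.2] true → true = true
[1] false OR true = true
[root] NOT true = false
Overall: false → declined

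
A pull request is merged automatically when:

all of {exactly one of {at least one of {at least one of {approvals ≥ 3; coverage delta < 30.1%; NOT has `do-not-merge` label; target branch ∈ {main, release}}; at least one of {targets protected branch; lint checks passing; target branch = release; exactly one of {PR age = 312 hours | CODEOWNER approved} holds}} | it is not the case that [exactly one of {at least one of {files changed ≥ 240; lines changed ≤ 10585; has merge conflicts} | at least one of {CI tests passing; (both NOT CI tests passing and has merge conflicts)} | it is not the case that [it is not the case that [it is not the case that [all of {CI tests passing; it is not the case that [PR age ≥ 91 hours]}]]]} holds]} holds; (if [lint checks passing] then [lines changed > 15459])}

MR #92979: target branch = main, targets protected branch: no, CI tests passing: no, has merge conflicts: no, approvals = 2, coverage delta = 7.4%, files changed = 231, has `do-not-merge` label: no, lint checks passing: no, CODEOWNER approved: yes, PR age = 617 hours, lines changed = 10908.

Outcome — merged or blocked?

Atomic conditions:
  approvals ≥ 3: 2 ≥ 3 is false
  coverage delta < 30.1%: 7.4 < 30.1 is true
  NOT has `do-not-merge` label: no → true
  target branch ∈ {main, release}: main is in the set → true
  targets protected branch: no → false
  lint checks passing: no → false
  target branch = release: main == release is false
  PR age = 312 hours: 617 == 312 is false
  CODEOWNER approved: yes → true
  files changed ≥ 240: 231 ≥ 240 is false
  lines changed ≤ 10585: 10908 ≤ 10585 is false
  has merge conflicts: no → false
  CI tests passing: no → false
  NOT CI tests passing: no → true
  PR age ≥ 91 hours: 617 ≥ 91 is true
  lines changed > 15459: 10908 > 15459 is false
Combine:
[1.1.1] false OR true OR true OR true = true
[1.1.2.4] exactly-one(false, true) = true
[1.1.2] false OR false OR false OR true = true
[1.1] true OR true = true
[1.2.1.1] false OR false OR false = false
[1.2.1.2.2] true AND false = false
[1.2.1.2] false OR false = false
[1.2.1.3.1.1.1.2] NOT true = false
[1.2.1.3.1.1.1] false AND false = false
[1.2.1.3.1.1] NOT false = true
[1.2.1.3.1] NOT true = false
[1.2.1.3] NOT false = true
[1.2.1] exactly-one(false, false, true) = true
[1.2] NOT true = false
[1] exactly-one(true, false) = true
[2] false → false (antecedent false ⇒ implication holds) = true
[root] true AND true = true
Overall: true → merged

Merged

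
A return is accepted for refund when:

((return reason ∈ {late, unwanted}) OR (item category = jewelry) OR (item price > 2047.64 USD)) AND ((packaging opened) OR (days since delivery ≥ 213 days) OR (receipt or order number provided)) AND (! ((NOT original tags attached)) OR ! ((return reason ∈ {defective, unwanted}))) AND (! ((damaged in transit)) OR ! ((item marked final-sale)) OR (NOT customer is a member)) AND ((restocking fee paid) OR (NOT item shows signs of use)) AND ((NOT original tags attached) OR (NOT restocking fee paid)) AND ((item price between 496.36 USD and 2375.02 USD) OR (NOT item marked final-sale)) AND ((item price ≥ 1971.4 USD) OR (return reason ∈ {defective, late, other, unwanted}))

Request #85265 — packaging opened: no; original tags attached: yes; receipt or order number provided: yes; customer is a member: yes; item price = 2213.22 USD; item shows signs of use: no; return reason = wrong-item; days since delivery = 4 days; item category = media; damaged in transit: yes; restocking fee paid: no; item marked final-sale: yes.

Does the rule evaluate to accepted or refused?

Atomic conditions:
  return reason ∈ {late, unwanted}: wrong-item is not in the set → false
  item category = jewelry: media == jewelry is false
  item price > 2047.64 USD: 2213.22 > 2047.64 is true
  packaging opened: no → false
  days since delivery ≥ 213 days: 4 ≥ 213 is false
  receipt or order number provided: yes → true
  NOT original tags attached: yes → false
  return reason ∈ {defective, unwanted}: wrong-item is not in the set → false
  damaged in transit: yes → true
  item marked final-sale: yes → true
  NOT customer is a member: yes → false
  restocking fee paid: no → false
  NOT item shows signs of use: no → true
  NOT restocking fee paid: no → true
  item price between 496.36 USD and 2375.02 USD: 2213.22 in [496.36, 2375.02] is true
  NOT item marked final-sale: yes → false
  item price ≥ 1971.4 USD: 2213.22 ≥ 1971.4 is true
  return reason ∈ {defective, late, other, unwanted}: wrong-item is not in the set → false
Combine:
[1] false OR false OR true = true
[2] false OR false OR true = true
[3.1] NOT false = true
[3.2] NOT false = true
[3] true OR true = true
[4.1] NOT true = false
[4.2] NOT true = false
[4] false OR false OR false = false
[5] false OR true = true
[6] false OR true = true
[7] true OR false = true
[8] true OR false = true
[root] true AND true AND true AND false AND true AND true AND true AND true = false
Overall: false → refused

Refused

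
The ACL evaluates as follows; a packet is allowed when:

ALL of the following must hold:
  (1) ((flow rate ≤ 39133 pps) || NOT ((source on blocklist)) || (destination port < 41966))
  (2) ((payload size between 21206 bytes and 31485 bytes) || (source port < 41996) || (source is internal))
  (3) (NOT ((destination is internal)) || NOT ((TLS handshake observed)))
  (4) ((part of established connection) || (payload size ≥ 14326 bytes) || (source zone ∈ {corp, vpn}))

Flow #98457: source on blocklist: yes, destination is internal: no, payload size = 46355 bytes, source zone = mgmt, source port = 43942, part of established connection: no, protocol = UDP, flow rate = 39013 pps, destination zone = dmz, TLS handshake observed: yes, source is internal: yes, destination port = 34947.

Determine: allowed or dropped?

Atomic conditions:
  flow rate ≤ 39133 pps: 39013 ≤ 39133 is true
  source on blocklist: yes → true
  destination port < 41966: 34947 < 41966 is true
  payload size between 21206 bytes and 31485 bytes: 46355 in [21206, 31485] is false
  source port < 41996: 43942 < 41996 is false
  source is internal: yes → true
  destination is internal: no → false
  TLS handshake observed: yes → true
  part of established connection: no → false
  payload size ≥ 14326 bytes: 46355 ≥ 14326 is true
  source zone ∈ {corp, vpn}: mgmt is not in the set → false
Combine:
[1.2] NOT true = false
[1] true OR false OR true = true
[2] false OR false OR true = true
[3.1] NOT false = true
[3.2] NOT true = false
[3] true OR false = true
[4] false OR true OR false = true
[root] true AND true AND true AND true = true
Overall: true → allowed

Allowed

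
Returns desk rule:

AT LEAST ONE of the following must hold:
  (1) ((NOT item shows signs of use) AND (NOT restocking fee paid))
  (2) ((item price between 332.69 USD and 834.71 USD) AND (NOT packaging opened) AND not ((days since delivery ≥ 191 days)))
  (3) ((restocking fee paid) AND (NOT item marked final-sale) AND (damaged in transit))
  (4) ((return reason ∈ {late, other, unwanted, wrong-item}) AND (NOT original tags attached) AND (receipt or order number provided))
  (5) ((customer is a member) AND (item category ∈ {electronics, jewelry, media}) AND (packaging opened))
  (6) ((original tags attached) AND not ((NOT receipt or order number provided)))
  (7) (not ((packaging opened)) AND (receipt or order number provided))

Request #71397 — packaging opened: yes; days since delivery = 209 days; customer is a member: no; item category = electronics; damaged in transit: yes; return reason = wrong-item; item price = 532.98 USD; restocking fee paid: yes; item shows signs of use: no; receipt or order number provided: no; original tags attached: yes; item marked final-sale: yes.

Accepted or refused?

Atomic conditions:
  NOT item shows signs of use: no → true
  NOT restocking fee paid: yes → false
  item price between 332.69 USD and 834.71 USD: 532.98 in [332.69, 834.71] is true
  NOT packaging opened: yes → false
  days since delivery ≥ 191 days: 209 ≥ 191 is true
  restocking fee paid: yes → true
  NOT item marked final-sale: yes → false
  damaged in transit: yes → true
  return reason ∈ {late, other, unwanted, wrong-item}: wrong-item is in the set → true
  NOT original tags attached: yes → false
  receipt or order number provided: no → false
  customer is a member: no → false
  item category ∈ {electronics, jewelry, media}: electronics is in the set → true
  packaging opened: yes → true
  original tags attached: yes → true
  NOT receipt or order number provided: no → true
Combine:
[1] true AND false = false
[2.3] NOT true = false
[2] true AND false AND false = false
[3] true AND false AND true = false
[4] true AND false AND false = false
[5] false AND true AND true = false
[6.2] NOT true = false
[6] true AND false = false
[7.1] NOT true = false
[7] false AND false = false
[root] false OR false OR false OR false OR false OR false OR false = false
Overall: false → refused

Refused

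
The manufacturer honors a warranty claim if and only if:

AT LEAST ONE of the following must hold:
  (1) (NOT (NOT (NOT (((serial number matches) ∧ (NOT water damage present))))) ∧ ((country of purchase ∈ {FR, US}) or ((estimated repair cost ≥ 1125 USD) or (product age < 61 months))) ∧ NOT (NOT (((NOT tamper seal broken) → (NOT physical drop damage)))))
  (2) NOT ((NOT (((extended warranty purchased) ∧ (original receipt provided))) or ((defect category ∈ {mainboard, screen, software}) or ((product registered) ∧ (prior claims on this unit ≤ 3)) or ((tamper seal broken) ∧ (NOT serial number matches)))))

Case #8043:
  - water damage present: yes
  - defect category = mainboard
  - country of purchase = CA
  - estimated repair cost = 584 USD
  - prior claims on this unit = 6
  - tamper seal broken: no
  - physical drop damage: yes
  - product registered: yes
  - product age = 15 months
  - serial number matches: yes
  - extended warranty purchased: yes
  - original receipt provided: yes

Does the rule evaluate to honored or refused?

Refused

Atomic conditions:
  serial number matches: yes → true
  NOT water damage present: yes → false
  country of purchase ∈ {FR, US}: CA is not in the set → false
  estimated repair cost ≥ 1125 USD: 584 ≥ 1125 is false
  product age < 61 months: 15 < 61 is true
  NOT tamper seal broken: no → true
  NOT physical drop damage: yes → false
  extended warranty purchased: yes → true
  original receipt provided: yes → true
  defect category ∈ {mainboard, screen, software}: mainboard is in the set → true
  product registered: yes → true
  prior claims on this unit ≤ 3: 6 ≤ 3 is false
  tamper seal broken: no → false
  NOT serial number matches: yes → false
Combine:
[1.1.1.1.1] true AND false = false
[1.1.1.1] NOT false = true
[1.1.1] NOT true = false
[1.1] NOT false = true
[1.2.2] false OR true = true
[1.2] false OR true = true
[1.3.1.1] true → false = false
[1.3.1] NOT false = true
[1.3] NOT true = false
[1] true AND true AND false = false
[2.1.1.1] true AND true = true
[2.1.1] NOT true = false
[2.1.2.2] true AND false = false
[2.1.2.3] false AND false = false
[2.1.2] true OR false OR false = true
[2.1] false OR true = true
[2] NOT true = false
[root] false OR false = false
Overall: false → refused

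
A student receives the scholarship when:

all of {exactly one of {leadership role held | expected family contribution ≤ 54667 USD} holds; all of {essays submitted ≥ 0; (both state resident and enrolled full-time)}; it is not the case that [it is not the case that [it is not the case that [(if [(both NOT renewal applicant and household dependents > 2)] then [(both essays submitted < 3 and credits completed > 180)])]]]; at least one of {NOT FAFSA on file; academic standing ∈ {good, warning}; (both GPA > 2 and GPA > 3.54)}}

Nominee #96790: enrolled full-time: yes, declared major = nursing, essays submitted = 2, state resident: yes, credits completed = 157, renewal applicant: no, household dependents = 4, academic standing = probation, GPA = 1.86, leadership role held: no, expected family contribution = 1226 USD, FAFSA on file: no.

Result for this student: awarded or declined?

Awarded

Atomic conditions:
  leadership role held: no → false
  expected family contribution ≤ 54667 USD: 1226 ≤ 54667 is true
  essays submitted ≥ 0: 2 ≥ 0 is true
  state resident: yes → true
  enrolled full-time: yes → true
  NOT renewal applicant: no → true
  household dependents > 2: 4 > 2 is true
  essays submitted < 3: 2 < 3 is true
  credits completed > 180: 157 > 180 is false
  NOT FAFSA on file: no → true
  academic standing ∈ {good, warning}: probation is not in the set → false
  GPA > 2: 1.86 > 2 is false
  GPA > 3.54: 1.86 > 3.54 is false
Combine:
[1] exactly-one(false, true) = true
[2.2] true AND true = true
[2] true AND true = true
[3.1.1.1.1] true AND true = true
[3.1.1.1.2] true AND false = false
[3.1.1.1] true → false = false
[3.1.1] NOT false = true
[3.1] NOT true = false
[3] NOT false = true
[4.3] false AND false = false
[4] true OR false OR false = true
[root] true AND true AND true AND true = true
Overall: true → awarded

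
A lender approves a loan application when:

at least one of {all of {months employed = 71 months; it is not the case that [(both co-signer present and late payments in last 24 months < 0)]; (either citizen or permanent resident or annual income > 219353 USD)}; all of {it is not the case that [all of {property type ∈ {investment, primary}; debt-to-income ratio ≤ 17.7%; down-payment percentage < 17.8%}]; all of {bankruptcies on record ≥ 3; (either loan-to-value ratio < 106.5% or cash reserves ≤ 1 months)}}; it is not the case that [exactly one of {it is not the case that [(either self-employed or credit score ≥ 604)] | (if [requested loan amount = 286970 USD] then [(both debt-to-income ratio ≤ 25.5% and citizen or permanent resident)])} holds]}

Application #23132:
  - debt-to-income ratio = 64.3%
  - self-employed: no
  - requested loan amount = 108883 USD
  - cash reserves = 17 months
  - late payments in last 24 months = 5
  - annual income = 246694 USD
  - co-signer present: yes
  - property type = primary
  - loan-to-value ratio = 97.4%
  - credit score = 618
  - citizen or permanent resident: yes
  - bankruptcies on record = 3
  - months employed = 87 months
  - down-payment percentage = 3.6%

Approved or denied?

Atomic conditions:
  months employed = 71 months: 87 == 71 is false
  co-signer present: yes → true
  late payments in last 24 months < 0: 5 < 0 is false
  citizen or permanent resident: yes → true
  annual income > 219353 USD: 246694 > 219353 is true
  property type ∈ {investment, primary}: primary is in the set → true
  debt-to-income ratio ≤ 17.7%: 64.3 ≤ 17.7 is false
  down-payment percentage < 17.8%: 3.6 < 17.8 is true
  bankruptcies on record ≥ 3: 3 ≥ 3 is true
  loan-to-value ratio < 106.5%: 97.4 < 106.5 is true
  cash reserves ≤ 1 months: 17 ≤ 1 is false
  self-employed: no → false
  credit score ≥ 604: 618 ≥ 604 is true
  requested loan amount = 286970 USD: 108883 == 286970 is false
  debt-to-income ratio ≤ 25.5%: 64.3 ≤ 25.5 is false
Combine:
[1.2.1] true AND false = false
[1.2] NOT false = true
[1.3] true OR true = true
[1] false AND true AND true = false
[2.1.1] true AND false AND true = false
[2.1] NOT false = true
[2.2.2] true OR false = true
[2.2] true AND true = true
[2] true AND true = true
[3.1.1.1] false OR true = true
[3.1.1] NOT true = false
[3.1.2.2] false AND true = false
[3.1.2] false → false (antecedent false ⇒ implication holds) = true
[3.1] exactly-one(false, true) = true
[3] NOT true = false
[root] false OR true OR false = true
Overall: true → approved

Approved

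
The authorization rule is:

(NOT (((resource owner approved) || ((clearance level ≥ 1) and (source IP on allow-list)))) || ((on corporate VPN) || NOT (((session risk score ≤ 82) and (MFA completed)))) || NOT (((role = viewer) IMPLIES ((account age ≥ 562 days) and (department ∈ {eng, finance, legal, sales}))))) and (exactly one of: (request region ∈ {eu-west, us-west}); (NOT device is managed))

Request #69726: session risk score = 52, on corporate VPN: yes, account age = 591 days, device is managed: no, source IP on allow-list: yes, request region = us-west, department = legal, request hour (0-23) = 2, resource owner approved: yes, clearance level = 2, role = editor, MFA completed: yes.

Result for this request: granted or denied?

Denied

Atomic conditions:
  resource owner approved: yes → true
  clearance level ≥ 1: 2 ≥ 1 is true
  source IP on allow-list: yes → true
  on corporate VPN: yes → true
  session risk score ≤ 82: 52 ≤ 82 is true
  MFA completed: yes → true
  role = viewer: editor == viewer is false
  account age ≥ 562 days: 591 ≥ 562 is true
  department ∈ {eng, finance, legal, sales}: legal is in the set → true
  request region ∈ {eu-west, us-west}: us-west is in the set → true
  NOT device is managed: no → true
Combine:
[1.1.1.2] true AND true = true
[1.1.1] true OR true = true
[1.1] NOT true = false
[1.2.2.1] true AND true = true
[1.2.2] NOT true = false
[1.2] true OR false = true
[1.3.1.2] true AND true = true
[1.3.1] false → true (antecedent false ⇒ implication holds) = true
[1.3] NOT true = false
[1] false OR true OR false = true
[2] exactly-one(true, true) = false
[root] true AND false = false
Overall: false → denied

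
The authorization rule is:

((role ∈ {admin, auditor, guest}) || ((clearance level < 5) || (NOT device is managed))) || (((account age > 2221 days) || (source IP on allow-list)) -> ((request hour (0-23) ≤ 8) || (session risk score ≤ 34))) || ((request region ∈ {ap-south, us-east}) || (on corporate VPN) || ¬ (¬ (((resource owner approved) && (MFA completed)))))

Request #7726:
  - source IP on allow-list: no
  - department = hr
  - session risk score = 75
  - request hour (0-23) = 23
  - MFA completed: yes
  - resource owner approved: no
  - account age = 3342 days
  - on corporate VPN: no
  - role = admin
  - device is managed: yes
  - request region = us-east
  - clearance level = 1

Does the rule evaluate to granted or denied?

Atomic conditions:
  role ∈ {admin, auditor, guest}: admin is in the set → true
  clearance level < 5: 1 < 5 is true
  NOT device is managed: yes → false
  account age > 2221 days: 3342 > 2221 is true
  source IP on allow-list: no → false
  request hour (0-23) ≤ 8: 23 ≤ 8 is false
  session risk score ≤ 34: 75 ≤ 34 is false
  request region ∈ {ap-south, us-east}: us-east is in the set → true
  on corporate VPN: no → false
  resource owner approved: no → false
  MFA completed: yes → true
Combine:
[1.2] true OR false = true
[1] true OR true = true
[2.1] true OR false = true
[2.2] false OR false = false
[2] true → false = false
[3.3.1.1] false AND true = false
[3.3.1] NOT false = true
[3.3] NOT true = false
[3] true OR false OR false = true
[root] true OR false OR true = true
Overall: true → granted

Granted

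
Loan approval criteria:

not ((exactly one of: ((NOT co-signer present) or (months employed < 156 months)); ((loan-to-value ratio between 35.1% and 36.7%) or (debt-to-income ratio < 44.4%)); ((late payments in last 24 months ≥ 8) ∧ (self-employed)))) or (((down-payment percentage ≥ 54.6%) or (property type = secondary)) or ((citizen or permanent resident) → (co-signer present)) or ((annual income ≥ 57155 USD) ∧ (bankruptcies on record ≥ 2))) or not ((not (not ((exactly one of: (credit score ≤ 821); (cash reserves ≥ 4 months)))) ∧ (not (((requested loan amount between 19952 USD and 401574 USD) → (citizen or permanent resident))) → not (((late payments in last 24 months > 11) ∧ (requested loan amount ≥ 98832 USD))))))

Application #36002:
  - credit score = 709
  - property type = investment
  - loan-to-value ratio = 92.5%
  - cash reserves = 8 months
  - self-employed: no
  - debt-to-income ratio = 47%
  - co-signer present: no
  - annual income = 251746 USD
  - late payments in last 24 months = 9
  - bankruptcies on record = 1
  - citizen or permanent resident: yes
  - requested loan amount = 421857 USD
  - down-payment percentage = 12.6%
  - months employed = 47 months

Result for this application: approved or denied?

Atomic conditions:
  NOT co-signer present: no → true
  months employed < 156 months: 47 < 156 is true
  loan-to-value ratio between 35.1% and 36.7%: 92.5 in [35.1, 36.7] is false
  debt-to-income ratio < 44.4%: 47 < 44.4 is false
  late payments in last 24 months ≥ 8: 9 ≥ 8 is true
  self-employed: no → false
  down-payment percentage ≥ 54.6%: 12.6 ≥ 54.6 is false
  property type = secondary: investment == secondary is false
  citizen or permanent resident: yes → true
  co-signer present: no → false
  annual income ≥ 57155 USD: 251746 ≥ 57155 is true
  bankruptcies on record ≥ 2: 1 ≥ 2 is false
  credit score ≤ 821: 709 ≤ 821 is true
  cash reserves ≥ 4 months: 8 ≥ 4 is true
  requested loan amount between 19952 USD and 401574 USD: 421857 in [19952, 401574] is false
  late payments in last 24 months > 11: 9 > 11 is false
  requested loan amount ≥ 98832 USD: 421857 ≥ 98832 is true
Combine:
[1.1.1] true OR true = true
[1.1.2] false OR false = false
[1.1.3] true AND false = false
[1.1] exactly-one(true, false, false) = true
[1] NOT true = false
[2.1] false OR false = false
[2.2] true → false = false
[2.3] true AND false = false
[2] false OR false OR false = false
[3.1.1.1.1] exactly-one(true, true) = false
[3.1.1.1] NOT false = true
[3.1.1] NOT true = false
[3.1.2.1.1] false → true (antecedent false ⇒ implication holds) = true
[3.1.2.1] NOT true = false
[3.1.2.2.1] false AND true = false
[3.1.2.2] NOT false = true
[3.1.2] false → true (antecedent false ⇒ implication holds) = true
[3.1] false AND true = false
[3] NOT false = true
[root] false OR false OR true = true
Overall: true → approved

Approved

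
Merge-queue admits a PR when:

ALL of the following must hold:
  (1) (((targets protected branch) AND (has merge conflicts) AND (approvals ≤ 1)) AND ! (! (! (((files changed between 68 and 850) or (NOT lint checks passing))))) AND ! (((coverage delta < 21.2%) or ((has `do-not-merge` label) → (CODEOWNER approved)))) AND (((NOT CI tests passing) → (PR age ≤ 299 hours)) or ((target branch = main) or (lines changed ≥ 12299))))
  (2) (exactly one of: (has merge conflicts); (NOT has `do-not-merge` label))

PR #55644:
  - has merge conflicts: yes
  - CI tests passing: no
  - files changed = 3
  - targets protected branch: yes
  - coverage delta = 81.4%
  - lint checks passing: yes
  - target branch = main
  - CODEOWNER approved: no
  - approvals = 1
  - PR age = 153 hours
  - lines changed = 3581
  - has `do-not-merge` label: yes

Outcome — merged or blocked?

Merged

Atomic conditions:
  targets protected branch: yes → true
  has merge conflicts: yes → true
  approvals ≤ 1: 1 ≤ 1 is true
  files changed between 68 and 850: 3 in [68, 850] is false
  NOT lint checks passing: yes → false
  coverage delta < 21.2%: 81.4 < 21.2 is false
  has `do-not-merge` label: yes → true
  CODEOWNER approved: no → false
  NOT CI tests passing: no → true
  PR age ≤ 299 hours: 153 ≤ 299 is true
  target branch = main: main == main is true
  lines changed ≥ 12299: 3581 ≥ 12299 is false
  NOT has `do-not-merge` label: yes → false
Combine:
[1.1] true AND true AND true = true
[1.2.1.1.1] false OR false = false
[1.2.1.1] NOT false = true
[1.2.1] NOT true = false
[1.2] NOT false = true
[1.3.1.2] true → false = false
[1.3.1] false OR false = false
[1.3] NOT false = true
[1.4.1] true → true = true
[1.4.2] true OR false = true
[1.4] true OR true = true
[1] true AND true AND true AND true = true
[2] exactly-one(true, false) = true
[root] true AND true = true
Overall: true → merged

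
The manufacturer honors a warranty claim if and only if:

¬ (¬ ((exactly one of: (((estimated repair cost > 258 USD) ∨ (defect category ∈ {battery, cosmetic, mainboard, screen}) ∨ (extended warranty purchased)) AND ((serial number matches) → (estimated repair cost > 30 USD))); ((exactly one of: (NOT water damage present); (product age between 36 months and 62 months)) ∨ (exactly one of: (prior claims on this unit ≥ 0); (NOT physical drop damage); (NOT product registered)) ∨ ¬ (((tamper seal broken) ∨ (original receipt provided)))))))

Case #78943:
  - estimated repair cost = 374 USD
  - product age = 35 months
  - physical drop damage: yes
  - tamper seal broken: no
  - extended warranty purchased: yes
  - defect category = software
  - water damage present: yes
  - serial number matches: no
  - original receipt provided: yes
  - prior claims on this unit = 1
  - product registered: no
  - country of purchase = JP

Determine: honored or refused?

Honored

Atomic conditions:
  estimated repair cost > 258 USD: 374 > 258 is true
  defect category ∈ {battery, cosmetic, mainboard, screen}: software is not in the set → false
  extended warranty purchased: yes → true
  serial number matches: no → false
  estimated repair cost > 30 USD: 374 > 30 is true
  NOT water damage present: yes → false
  product age between 36 months and 62 months: 35 in [36, 62] is false
  prior claims on this unit ≥ 0: 1 ≥ 0 is true
  NOT physical drop damage: yes → false
  NOT product registered: no → true
  tamper seal broken: no → false
  original receipt provided: yes → true
Combine:
[1.1.1.1] true OR false OR true = true
[1.1.1.2] false → true (antecedent false ⇒ implication holds) = true
[1.1.1] true AND true = true
[1.1.2.1] exactly-one(false, false) = false
[1.1.2.2] exactly-one(true, false, true) = false
[1.1.2.3.1] false OR true = true
[1.1.2.3] NOT true = false
[1.1.2] false OR false OR false = false
[1.1] exactly-one(true, false) = true
[1] NOT true = false
[root] NOT false = true
Overall: true → honored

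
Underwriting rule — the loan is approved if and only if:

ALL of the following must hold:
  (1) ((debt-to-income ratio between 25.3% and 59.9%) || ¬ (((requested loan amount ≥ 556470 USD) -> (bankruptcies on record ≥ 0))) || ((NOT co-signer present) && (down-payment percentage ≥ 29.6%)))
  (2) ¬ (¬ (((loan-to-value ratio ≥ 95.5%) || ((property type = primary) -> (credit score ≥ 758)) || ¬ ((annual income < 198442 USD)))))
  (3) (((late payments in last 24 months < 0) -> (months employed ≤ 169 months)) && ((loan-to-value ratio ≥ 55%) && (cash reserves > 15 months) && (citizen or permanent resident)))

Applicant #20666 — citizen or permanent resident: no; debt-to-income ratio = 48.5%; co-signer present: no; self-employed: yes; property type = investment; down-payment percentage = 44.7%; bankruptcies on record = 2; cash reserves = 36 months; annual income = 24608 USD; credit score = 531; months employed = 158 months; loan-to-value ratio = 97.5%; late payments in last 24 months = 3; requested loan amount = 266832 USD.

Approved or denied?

Denied

Atomic conditions:
  debt-to-income ratio between 25.3% and 59.9%: 48.5 in [25.3, 59.9] is true
  requested loan amount ≥ 556470 USD: 266832 ≥ 556470 is false
  bankruptcies on record ≥ 0: 2 ≥ 0 is true
  NOT co-signer present: no → true
  down-payment percentage ≥ 29.6%: 44.7 ≥ 29.6 is true
  loan-to-value ratio ≥ 95.5%: 97.5 ≥ 95.5 is true
  property type = primary: investment == primary is false
  credit score ≥ 758: 531 ≥ 758 is false
  annual income < 198442 USD: 24608 < 198442 is true
  late payments in last 24 months < 0: 3 < 0 is false
  months employed ≤ 169 months: 158 ≤ 169 is true
  loan-to-value ratio ≥ 55%: 97.5 ≥ 55 is true
  cash reserves > 15 months: 36 > 15 is true
  citizen or permanent resident: no → false
Combine:
[1.2.1] false → true (antecedent false ⇒ implication holds) = true
[1.2] NOT true = false
[1.3] true AND true = true
[1] true OR false OR true = true
[2.1.1.2] false → false (antecedent false ⇒ implication holds) = true
[2.1.1.3] NOT true = false
[2.1.1] true OR true OR false = true
[2.1] NOT true = false
[2] NOT false = true
[3.1] false → true (antecedent false ⇒ implication holds) = true
[3.2] true AND true AND false = false
[3] true AND false = false
[root] true AND true AND false = false
Overall: false → denied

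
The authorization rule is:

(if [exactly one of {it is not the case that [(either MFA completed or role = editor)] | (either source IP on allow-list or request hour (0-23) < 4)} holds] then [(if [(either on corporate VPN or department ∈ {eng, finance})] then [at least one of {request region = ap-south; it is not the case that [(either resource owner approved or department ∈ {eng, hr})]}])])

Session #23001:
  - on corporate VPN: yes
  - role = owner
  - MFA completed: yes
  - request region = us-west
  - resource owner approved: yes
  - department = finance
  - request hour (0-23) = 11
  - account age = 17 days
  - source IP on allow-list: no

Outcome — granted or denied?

Granted

Atomic conditions:
  MFA completed: yes → true
  role = editor: owner == editor is false
  source IP on allow-list: no → false
  request hour (0-23) < 4: 11 < 4 is false
  on corporate VPN: yes → true
  department ∈ {eng, finance}: finance is in the set → true
  request region = ap-south: us-west == ap-south is false
  resource owner approved: yes → true
  department ∈ {eng, hr}: finance is not in the set → false
Combine:
[1.1.1] true OR false = true
[1.1] NOT true = false
[1.2] false OR false = false
[1] exactly-one(false, false) = false
[2.1] true OR true = true
[2.2.2.1] true OR false = true
[2.2.2] NOT true = false
[2.2] false OR false = false
[2] true → false = false
[root] false → false (antecedent false ⇒ implication holds) = true
Overall: true → granted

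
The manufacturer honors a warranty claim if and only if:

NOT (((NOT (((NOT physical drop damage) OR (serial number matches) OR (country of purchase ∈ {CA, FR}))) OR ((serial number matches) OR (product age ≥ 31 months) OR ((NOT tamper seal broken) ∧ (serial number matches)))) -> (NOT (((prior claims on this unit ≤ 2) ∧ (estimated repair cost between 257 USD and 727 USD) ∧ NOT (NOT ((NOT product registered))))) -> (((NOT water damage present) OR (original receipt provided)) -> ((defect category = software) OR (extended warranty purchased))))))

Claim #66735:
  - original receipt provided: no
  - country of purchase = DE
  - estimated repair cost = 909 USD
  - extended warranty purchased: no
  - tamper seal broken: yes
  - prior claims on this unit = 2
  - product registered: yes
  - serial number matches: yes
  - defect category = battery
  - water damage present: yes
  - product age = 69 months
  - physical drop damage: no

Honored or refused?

Refused

Atomic conditions:
  NOT physical drop damage: no → true
  serial number matches: yes → true
  country of purchase ∈ {CA, FR}: DE is not in the set → false
  product age ≥ 31 months: 69 ≥ 31 is true
  NOT tamper seal broken: yes → false
  prior claims on this unit ≤ 2: 2 ≤ 2 is true
  estimated repair cost between 257 USD and 727 USD: 909 in [257, 727] is false
  NOT product registered: yes → false
  NOT water damage present: yes → false
  original receipt provided: no → false
  defect category = software: battery == software is false
  extended warranty purchased: no → false
Combine:
[1.1.1.1] true OR true OR false = true
[1.1.1] NOT true = false
[1.1.2.3] false AND true = false
[1.1.2] true OR true OR false = true
[1.1] false OR true = true
[1.2.1.1.3.1] NOT false = true
[1.2.1.1.3] NOT true = false
[1.2.1.1] true AND false AND false = false
[1.2.1] NOT false = true
[1.2.2.1] false OR false = false
[1.2.2.2] false OR false = false
[1.2.2] false → false (antecedent false ⇒ implication holds) = true
[1.2] true → true = true
[1] true → true = true
[root] NOT true = false
Overall: false → refused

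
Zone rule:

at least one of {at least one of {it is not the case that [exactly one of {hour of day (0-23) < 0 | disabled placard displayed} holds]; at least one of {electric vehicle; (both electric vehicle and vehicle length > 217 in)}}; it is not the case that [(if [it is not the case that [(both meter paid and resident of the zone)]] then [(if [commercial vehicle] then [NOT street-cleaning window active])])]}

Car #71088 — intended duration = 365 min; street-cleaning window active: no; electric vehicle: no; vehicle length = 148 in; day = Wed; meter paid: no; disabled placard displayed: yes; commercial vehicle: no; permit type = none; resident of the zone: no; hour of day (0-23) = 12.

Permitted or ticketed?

Ticketed

Atomic conditions:
  hour of day (0-23) < 0: 12 < 0 is false
  disabled placard displayed: yes → true
  electric vehicle: no → false
  vehicle length > 217 in: 148 > 217 is false
  meter paid: no → false
  resident of the zone: no → false
  commercial vehicle: no → false
  NOT street-cleaning window active: no → true
Combine:
[1.1.1] exactly-one(false, true) = true
[1.1] NOT true = false
[1.2.2] false AND false = false
[1.2] false OR false = false
[1] false OR false = false
[2.1.1.1] false AND false = false
[2.1.1] NOT false = true
[2.1.2] false → true (antecedent false ⇒ implication holds) = true
[2.1] true → true = true
[2] NOT true = false
[root] false OR false = false
Overall: false → ticketed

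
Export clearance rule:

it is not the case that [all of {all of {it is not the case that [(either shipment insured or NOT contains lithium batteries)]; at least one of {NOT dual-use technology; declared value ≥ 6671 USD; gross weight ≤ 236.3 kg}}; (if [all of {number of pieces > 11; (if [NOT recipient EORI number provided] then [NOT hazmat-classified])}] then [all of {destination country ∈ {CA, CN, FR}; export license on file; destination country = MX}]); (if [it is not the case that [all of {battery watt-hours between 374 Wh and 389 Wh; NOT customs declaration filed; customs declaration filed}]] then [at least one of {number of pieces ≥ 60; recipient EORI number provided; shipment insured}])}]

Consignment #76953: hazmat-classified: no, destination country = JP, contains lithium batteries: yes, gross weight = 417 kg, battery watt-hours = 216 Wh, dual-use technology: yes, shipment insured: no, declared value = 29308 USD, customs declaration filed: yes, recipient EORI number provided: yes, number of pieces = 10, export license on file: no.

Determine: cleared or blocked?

Atomic conditions:
  shipment insured: no → false
  NOT contains lithium batteries: yes → false
  NOT dual-use technology: yes → false
  declared value ≥ 6671 USD: 29308 ≥ 6671 is true
  gross weight ≤ 236.3 kg: 417 ≤ 236.3 is false
  number of pieces > 11: 10 > 11 is false
  NOT recipient EORI number provided: yes → false
  NOT hazmat-classified: no → true
  destination country ∈ {CA, CN, FR}: JP is not in the set → false
  export license on file: no → false
  destination country = MX: JP == MX is false
  battery watt-hours between 374 Wh and 389 Wh: 216 in [374, 389] is false
  NOT customs declaration filed: yes → false
  customs declaration filed: yes → true
  number of pieces ≥ 60: 10 ≥ 60 is false
  recipient EORI number provided: yes → true
Combine:
[1.1.1.1] false OR false = false
[1.1.1] NOT false = true
[1.1.2] false OR true OR false = true
[1.1] true AND true = true
[1.2.1.2] false → true (antecedent false ⇒ implication holds) = true
[1.2.1] false AND true = false
[1.2.2] false AND false AND false = false
[1.2] false → false (antecedent false ⇒ implication holds) = true
[1.3.1.1] false AND false AND true = false
[1.3.1] NOT false = true
[1.3.2] false OR true OR false = true
[1.3] true → true = true
[1] true AND true AND true = true
[root] NOT true = false
Overall: false → blocked

Blocked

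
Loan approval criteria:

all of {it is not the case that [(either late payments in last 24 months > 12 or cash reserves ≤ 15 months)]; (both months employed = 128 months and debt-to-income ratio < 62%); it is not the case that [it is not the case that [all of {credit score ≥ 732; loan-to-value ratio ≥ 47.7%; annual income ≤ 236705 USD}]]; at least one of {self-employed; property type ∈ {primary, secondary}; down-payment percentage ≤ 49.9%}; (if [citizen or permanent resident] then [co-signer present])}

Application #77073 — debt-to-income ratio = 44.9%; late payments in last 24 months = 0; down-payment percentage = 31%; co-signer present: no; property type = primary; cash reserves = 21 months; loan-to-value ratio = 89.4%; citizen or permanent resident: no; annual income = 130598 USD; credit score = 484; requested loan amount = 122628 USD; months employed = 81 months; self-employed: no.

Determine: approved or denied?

Atomic conditions:
  late payments in last 24 months > 12: 0 > 12 is false
  cash reserves ≤ 15 months: 21 ≤ 15 is false
  months employed = 128 months: 81 == 128 is false
  debt-to-income ratio < 62%: 44.9 < 62 is true
  credit score ≥ 732: 484 ≥ 732 is false
  loan-to-value ratio ≥ 47.7%: 89.4 ≥ 47.7 is true
  annual income ≤ 236705 USD: 130598 ≤ 236705 is true
  self-employed: no → false
  property type ∈ {primary, secondary}: primary is in the set → true
  down-payment percentage ≤ 49.9%: 31 ≤ 49.9 is true
  citizen or permanent resident: no → false
  co-signer present: no → false
Combine:
[1.1] false OR false = false
[1] NOT false = true
[2] false AND true = false
[3.1.1] false AND true AND true = false
[3.1] NOT false = true
[3] NOT true = false
[4] false OR true OR true = true
[5] false → false (antecedent false ⇒ implication holds) = true
[root] true AND false AND false AND true AND true = false
Overall: false → denied

Denied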